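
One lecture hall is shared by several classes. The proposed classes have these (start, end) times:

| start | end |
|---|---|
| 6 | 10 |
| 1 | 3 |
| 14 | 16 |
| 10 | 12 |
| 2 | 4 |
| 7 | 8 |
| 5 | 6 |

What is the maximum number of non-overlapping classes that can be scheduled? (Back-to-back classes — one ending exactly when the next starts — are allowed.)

5

Greedy by earliest finish: after sorting by end time, pick each interval compatible with the last pick.
By end time: (1,3), (2,4), (5,6), (7,8), (6,10), (10,12), (14,16).
Pick (1,3); next start ≥ 3 → (5,6); next start ≥ 6 → (7,8); next start ≥ 8 → (10,12); next start ≥ 12 → (14,16).
Selected 5 classes.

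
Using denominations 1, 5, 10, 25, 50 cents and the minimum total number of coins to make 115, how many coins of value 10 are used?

1

115 − 2×50→15 − 1×10→5 − 1×5→0
Count of 10: 1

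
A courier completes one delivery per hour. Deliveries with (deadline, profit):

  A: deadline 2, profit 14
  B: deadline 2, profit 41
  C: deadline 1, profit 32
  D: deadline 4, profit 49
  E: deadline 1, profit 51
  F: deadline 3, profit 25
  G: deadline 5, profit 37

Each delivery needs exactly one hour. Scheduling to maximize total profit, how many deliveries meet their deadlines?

5

Profit order: E=51 D=49 B=41 G=37 C=32 F=25 A=14
Assign: E→slot 1, D→slot 4, B→slot 2, G→slot 5, C skipped, F→slot 3, A skipped.
Slots: [1:E] [2:B] [3:F] [4:D] [5:G]
5 of 7 scheduled.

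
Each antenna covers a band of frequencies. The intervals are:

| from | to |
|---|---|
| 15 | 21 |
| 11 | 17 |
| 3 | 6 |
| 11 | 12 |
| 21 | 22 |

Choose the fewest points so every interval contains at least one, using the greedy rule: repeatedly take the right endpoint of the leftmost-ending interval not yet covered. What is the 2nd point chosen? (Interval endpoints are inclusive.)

Sorted: [3,6] [11,12] [11,17] [15,21] [21,22]
{[3,6]} hit by 6; {[11,12],[11,17]} hit by 12; {[15,21],[21,22]} hit by 21.
Points: 6, 12, 21 (3 total).

12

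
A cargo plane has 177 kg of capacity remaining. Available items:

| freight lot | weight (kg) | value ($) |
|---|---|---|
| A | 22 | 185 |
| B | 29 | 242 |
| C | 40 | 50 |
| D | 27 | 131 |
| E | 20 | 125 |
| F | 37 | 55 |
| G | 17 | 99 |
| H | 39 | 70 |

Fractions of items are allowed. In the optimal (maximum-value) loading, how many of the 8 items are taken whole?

6

Order: A (185/22=8.41) > B (242/29=8.34) > E (125/20=6.25) > G (99/17=5.82) > D (131/27=4.85) > H (70/39=1.79) > F (55/37=1.49) > C (50/40=1.25)
Fill: take A (22 @ 185) → take B (29 @ 242) → take E (20 @ 125) → take G (17 @ 99) → take D (27 @ 131) → take H (39 @ 70) → take 23/37 of F → 34.19; 177/177 used.
6 item(s) taken whole; one partial (take 23/37 of F).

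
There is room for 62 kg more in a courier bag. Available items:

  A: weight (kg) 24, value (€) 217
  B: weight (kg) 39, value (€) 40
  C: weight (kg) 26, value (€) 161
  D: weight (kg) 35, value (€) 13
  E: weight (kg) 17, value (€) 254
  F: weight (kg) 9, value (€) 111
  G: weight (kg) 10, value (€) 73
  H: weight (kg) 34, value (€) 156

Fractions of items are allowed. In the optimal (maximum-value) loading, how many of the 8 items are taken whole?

4

Order: E (254/17=14.94) > F (111/9=12.33) > A (217/24=9.04) > G (73/10=7.30) > C (161/26=6.19) > H (156/34=4.59) > B (40/39=1.03) > D (13/35=0.37)
Fill: take E (17 @ 254) → take F (9 @ 111) → take A (24 @ 217) → take G (10 @ 73) → take 2/26 of C → 12.38; 62/62 used.
4 item(s) taken whole; one partial (take 2/26 of C).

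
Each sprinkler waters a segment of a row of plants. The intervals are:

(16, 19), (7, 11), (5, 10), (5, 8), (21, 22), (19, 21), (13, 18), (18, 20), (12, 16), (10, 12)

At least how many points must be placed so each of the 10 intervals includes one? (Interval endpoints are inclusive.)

4

By right end: [5,8]  [5,10]  [7,11]  [10,12]  [12,16]  [13,18]  [16,19]  [18,20]  [19,21]  [21,22]
[5,8] uncovered → point at 8; [10,12] uncovered → point at 12; [13,18] uncovered → point at 18; [19,21] uncovered → point at 21.
Points: 8, 12, 18, 21 (4 total).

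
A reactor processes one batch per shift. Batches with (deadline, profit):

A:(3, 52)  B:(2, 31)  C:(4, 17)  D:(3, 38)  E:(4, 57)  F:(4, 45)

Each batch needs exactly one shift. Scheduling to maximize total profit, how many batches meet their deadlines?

Take jobs in profit order; each goes to the latest open slot no later than its deadline.
By profit: E(d4,57), A(d3,52), F(d4,45), D(d3,38), B(d2,31), C(d4,17)
E→slot 4; A→slot 3; F→slot 2; D→slot 1; B skipped; C skipped.
4 of 6 scheduled.

4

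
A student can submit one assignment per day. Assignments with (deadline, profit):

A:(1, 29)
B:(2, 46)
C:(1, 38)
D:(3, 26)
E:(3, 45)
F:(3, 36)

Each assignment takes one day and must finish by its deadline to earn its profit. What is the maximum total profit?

129

Take jobs in profit order; each goes to the latest open slot no later than its deadline.
Profit order: B=46 E=45 C=38 F=36 A=29 D=26
Assign: B→slot 2, E→slot 3, C→slot 1, F skipped, A skipped, D skipped.
Slots: [1:C] [2:B] [3:E]
Profit = 38 + 46 + 45 = 129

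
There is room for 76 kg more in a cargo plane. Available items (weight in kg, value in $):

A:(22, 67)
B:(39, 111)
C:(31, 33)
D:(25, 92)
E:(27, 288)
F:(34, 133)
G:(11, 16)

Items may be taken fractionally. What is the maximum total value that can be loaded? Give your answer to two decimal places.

476.20

Ratios (sorted): E 10.67, F 3.91, D 3.68, A 3.05, B 2.85, G 1.45, C 1.06
take E (27 @ 288); take F (34 @ 133); take 15/25 of D → 55.20. Capacity used 76/76.
Total value = 476.20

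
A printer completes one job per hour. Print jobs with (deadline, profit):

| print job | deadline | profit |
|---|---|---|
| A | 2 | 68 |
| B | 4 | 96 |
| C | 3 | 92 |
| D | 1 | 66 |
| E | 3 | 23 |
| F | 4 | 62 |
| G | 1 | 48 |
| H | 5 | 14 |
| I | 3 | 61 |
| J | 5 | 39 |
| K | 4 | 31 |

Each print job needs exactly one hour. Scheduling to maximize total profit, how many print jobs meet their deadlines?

Sort by profit descending; place each in the latest free slot ≤ its deadline.
Profit order: B=96 C=92 A=68 D=66 F=62 I=61 G=48 J=39 K=31 E=23 H=14
Assign: B→slot 4, C→slot 3, A→slot 2, D→slot 1, F skipped, I skipped, G skipped, J→slot 5, K skipped, E skipped, H skipped.
Slots: [1:D] [2:A] [3:C] [4:B] [5:J]
5 of 11 scheduled.

5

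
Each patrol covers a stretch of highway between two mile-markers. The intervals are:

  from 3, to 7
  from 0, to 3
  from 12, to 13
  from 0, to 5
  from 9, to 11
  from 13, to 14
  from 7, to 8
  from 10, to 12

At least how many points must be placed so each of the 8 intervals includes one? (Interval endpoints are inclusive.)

4

Process intervals by earliest right end; each time one isn't hit yet, stab at its right endpoint.
By right end: [0,3]  [0,5]  [3,7]  [7,8]  [9,11]  [10,12]  [12,13]  [13,14]
[0,3] uncovered → point at 3; [7,8] uncovered → point at 8; [9,11] uncovered → point at 11; [12,13] uncovered → point at 13.
Points: 3, 8, 11, 13 (4 total).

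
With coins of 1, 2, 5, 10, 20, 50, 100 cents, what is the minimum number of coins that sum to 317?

317 − 3×100→17 − 1×10→7 − 1×5→2 − 1×2→0
Total coins = 3 + 1 + 1 + 1 = 6

6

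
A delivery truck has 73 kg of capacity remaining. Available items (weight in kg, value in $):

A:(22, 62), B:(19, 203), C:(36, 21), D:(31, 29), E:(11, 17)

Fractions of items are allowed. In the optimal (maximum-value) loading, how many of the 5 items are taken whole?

3

Greedy by value/weight ratio, highest first.
Ratios (sorted): B 10.68, A 2.82, E 1.55, D 0.94, C 0.58
take B (19 @ 203); take A (22 @ 62); take E (11 @ 17); take 21/31 of D → 19.65. Capacity used 73/73.
3 item(s) taken whole; one partial (take 21/31 of D).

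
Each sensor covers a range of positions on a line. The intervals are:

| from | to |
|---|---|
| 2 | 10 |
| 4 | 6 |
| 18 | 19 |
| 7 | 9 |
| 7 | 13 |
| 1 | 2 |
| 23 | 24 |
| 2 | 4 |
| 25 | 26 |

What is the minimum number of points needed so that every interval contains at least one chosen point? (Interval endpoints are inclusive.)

Process intervals by earliest right end; each time one isn't hit yet, stab at its right endpoint.
By right end: [1,2]  [2,4]  [4,6]  [7,9]  [2,10]  [7,13]  [18,19]  [23,24]  [25,26]
[1,2] uncovered → point at 2; [4,6] uncovered → point at 6; [7,9] uncovered → point at 9; [18,19] uncovered → point at 19; [23,24] uncovered → point at 24; [25,26] uncovered → point at 26.
Points: 2, 6, 9, 19, 24, 26 (6 total).

6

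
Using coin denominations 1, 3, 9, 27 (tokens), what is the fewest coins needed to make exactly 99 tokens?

5

Greedy: take as many of the largest coin as possible, then repeat with the remainder.
99 = 3×27 + 2×9
Total coins = 3 + 2 = 5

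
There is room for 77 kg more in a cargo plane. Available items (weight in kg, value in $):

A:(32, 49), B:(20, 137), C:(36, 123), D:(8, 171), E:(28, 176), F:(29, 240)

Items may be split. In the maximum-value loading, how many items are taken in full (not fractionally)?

3

Order: D (171/8=21.38) > F (240/29=8.28) > B (137/20=6.85) > E (176/28=6.29) > C (123/36=3.42) > A (49/32=1.53)
Fill: take D (8 @ 171) → take F (29 @ 240) → take B (20 @ 137) → take 20/28 of E → 125.71; 77/77 used.
3 item(s) taken whole; one partial (take 20/28 of E).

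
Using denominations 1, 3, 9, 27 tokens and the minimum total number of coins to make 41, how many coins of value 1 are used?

Use the largest denomination that fits, subtract, and repeat.
41 − 1×27→14 − 1×9→5 − 1×3→2 − 2×1→0
Count of 1: 2

2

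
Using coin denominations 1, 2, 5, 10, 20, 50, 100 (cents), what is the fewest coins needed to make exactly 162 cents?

4

162 − 1×100→62 − 1×50→12 − 1×10→2 − 1×2→0
Total coins = 1 + 1 + 1 + 1 = 4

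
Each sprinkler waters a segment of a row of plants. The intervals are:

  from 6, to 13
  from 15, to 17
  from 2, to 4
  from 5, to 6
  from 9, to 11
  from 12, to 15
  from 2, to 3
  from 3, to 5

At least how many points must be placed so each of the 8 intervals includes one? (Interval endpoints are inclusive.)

4

Sorted: [2,3] [2,4] [3,5] [5,6] [9,11] [6,13] [12,15] [15,17]
{[2,3],[2,4],[3,5]} hit by 3; {[5,6]} hit by 6; {[9,11],[6,13]} hit by 11; {[12,15],[15,17]} hit by 15.
Points: 3, 6, 11, 15 (4 total).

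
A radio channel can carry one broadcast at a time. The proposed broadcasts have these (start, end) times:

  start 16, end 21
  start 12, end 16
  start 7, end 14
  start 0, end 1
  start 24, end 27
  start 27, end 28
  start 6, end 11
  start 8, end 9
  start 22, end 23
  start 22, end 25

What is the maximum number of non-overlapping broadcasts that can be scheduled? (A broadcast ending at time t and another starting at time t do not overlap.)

7

Sorted by end: (0,1)  (8,9)  (6,11)  (7,14)  (12,16)  (16,21)  (22,23)  (22,25)  (24,27)  (27,28)
take (0,1); take (8,9); skip (6,11); take (12,16); take (16,21); take (22,23); take (24,27); take (27,28).
Selected 7 broadcasts.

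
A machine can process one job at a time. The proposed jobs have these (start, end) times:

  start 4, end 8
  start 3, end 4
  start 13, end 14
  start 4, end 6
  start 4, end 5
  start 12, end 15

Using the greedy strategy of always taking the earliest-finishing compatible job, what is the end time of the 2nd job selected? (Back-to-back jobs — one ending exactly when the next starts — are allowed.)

Greedy by earliest finish: after sorting by end time, pick each interval compatible with the last pick.
Sorted by end: (3,4)  (4,5)  (4,6)  (4,8)  (13,14)  (12,15)
take (3,4); take (4,5); skip (4,6); take (13,14).
Selected: (3,4) (4,5) (13,14)

5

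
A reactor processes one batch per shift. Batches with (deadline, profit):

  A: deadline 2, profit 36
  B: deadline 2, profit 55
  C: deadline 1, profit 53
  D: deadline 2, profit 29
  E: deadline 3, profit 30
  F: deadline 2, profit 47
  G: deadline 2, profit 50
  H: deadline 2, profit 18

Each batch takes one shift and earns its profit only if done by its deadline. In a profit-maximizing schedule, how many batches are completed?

3

By profit: B(d2,55), C(d1,53), G(d2,50), F(d2,47), A(d2,36), E(d3,30), D(d2,29), H(d2,18)
B→slot 2; C→slot 1; G skipped; F skipped; A skipped; E→slot 3; D skipped; H skipped.
3 of 8 scheduled.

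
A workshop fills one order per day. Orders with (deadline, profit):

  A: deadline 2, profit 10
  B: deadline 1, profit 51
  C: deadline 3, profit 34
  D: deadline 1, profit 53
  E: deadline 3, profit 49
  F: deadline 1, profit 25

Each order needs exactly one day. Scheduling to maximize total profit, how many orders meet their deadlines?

Take jobs in profit order; each goes to the latest open slot no later than its deadline.
Profit order: D=53 B=51 E=49 C=34 F=25 A=10
Assign: D→slot 1, B skipped, E→slot 3, C→slot 2, F skipped, A skipped.
Slots: [1:D] [2:C] [3:E]
3 of 6 scheduled.

3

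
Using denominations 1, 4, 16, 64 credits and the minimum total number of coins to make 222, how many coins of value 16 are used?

Use the largest denomination that fits, subtract, and repeat.
222 − 3×64→30 − 1×16→14 − 3×4→2 − 2×1→0
Count of 16: 1

1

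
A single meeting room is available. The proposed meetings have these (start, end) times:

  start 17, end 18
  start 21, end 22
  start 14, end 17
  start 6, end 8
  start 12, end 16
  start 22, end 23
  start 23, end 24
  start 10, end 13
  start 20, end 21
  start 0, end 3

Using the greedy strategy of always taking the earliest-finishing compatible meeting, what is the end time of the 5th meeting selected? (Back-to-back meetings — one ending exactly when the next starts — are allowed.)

Greedy by earliest finish: after sorting by end time, pick each interval compatible with the last pick.
By end time: (0,3), (6,8), (10,13), (12,16), (14,17), (17,18), (20,21), (21,22), (22,23), (23,24).
Pick (0,3); next start ≥ 3 → (6,8); next start ≥ 8 → (10,13); next start ≥ 13 → (14,17); next start ≥ 17 → (17,18); next start ≥ 18 → (20,21); next start ≥ 21 → (21,22); next start ≥ 22 → (22,23); next start ≥ 23 → (23,24).
Selected: (0,3) (6,8) (10,13) (14,17) (17,18) (20,21) (21,22) (22,23) (23,24)

18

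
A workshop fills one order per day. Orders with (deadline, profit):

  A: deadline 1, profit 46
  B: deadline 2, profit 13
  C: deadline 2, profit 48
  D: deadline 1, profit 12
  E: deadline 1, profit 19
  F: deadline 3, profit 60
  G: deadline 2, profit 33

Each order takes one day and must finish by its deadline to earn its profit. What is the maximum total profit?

154

Take jobs in profit order; each goes to the latest open slot no later than its deadline.
Profit order: F=60 C=48 A=46 G=33 E=19 B=13 D=12
Assign: F→slot 3, C→slot 2, A→slot 1, G skipped, E skipped, B skipped, D skipped.
Slots: [1:A] [2:C] [3:F]
Profit = 46 + 48 + 60 = 154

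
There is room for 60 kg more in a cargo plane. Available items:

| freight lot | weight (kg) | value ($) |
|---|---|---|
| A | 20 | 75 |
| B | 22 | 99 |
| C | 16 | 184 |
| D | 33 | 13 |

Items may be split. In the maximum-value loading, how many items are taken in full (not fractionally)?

3

Order: C (184/16=11.50) > B (99/22=4.50) > A (75/20=3.75) > D (13/33=0.39)
Fill: take C (16 @ 184) → take B (22 @ 99) → take A (20 @ 75) → take 2/33 of D → 0.79; 60/60 used.
3 item(s) taken whole; one partial (take 2/33 of D).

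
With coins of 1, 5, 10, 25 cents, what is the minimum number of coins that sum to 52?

52 − 2×25→2 − 2×1→0
Total coins = 2 + 2 = 4

4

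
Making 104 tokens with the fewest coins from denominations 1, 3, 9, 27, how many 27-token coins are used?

3

104 − 3×27→23 − 2×9→5 − 1×3→2 − 2×1→0
Count of 27: 3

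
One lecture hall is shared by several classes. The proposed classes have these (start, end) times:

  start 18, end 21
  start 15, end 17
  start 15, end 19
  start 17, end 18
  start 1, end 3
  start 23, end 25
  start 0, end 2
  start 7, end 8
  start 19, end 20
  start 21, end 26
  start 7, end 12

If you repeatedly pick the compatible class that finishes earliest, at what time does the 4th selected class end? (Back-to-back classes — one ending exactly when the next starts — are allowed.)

18

By end time: (0,2), (1,3), (7,8), (7,12), (15,17), (17,18), (15,19), (19,20), (18,21), (23,25), (21,26).
Pick (0,2); next start ≥ 2 → (7,8); next start ≥ 8 → (15,17); next start ≥ 17 → (17,18); next start ≥ 18 → (19,20); next start ≥ 20 → (23,25).
Selected: (0,2) (7,8) (15,17) (17,18) (19,20) (23,25)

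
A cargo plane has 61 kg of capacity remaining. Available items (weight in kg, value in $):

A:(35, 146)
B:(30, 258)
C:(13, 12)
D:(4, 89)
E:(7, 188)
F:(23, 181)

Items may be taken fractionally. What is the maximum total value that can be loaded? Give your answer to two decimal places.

Ratios (sorted): E 26.86, D 22.25, B 8.60, F 7.87, A 4.17, C 0.92
take E (7 @ 188); take D (4 @ 89); take B (30 @ 258); take 20/23 of F → 157.39. Capacity used 61/61.
Total value = 692.39

692.39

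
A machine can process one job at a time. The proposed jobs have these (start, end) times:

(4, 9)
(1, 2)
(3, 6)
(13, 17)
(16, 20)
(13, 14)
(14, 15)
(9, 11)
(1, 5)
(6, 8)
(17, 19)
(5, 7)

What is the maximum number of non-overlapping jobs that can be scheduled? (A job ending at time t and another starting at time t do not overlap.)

7

Order by finish time; keep every interval that doesn't clash with the previous kept one.
By end time: (1,2), (1,5), (3,6), (5,7), (6,8), (4,9), (9,11), (13,14), (14,15), (13,17), (17,19), (16,20).
Pick (1,2); next start ≥ 2 → (3,6); next start ≥ 6 → (6,8); next start ≥ 8 → (9,11); next start ≥ 11 → (13,14); next start ≥ 14 → (14,15); next start ≥ 15 → (17,19).
Selected 7 jobs.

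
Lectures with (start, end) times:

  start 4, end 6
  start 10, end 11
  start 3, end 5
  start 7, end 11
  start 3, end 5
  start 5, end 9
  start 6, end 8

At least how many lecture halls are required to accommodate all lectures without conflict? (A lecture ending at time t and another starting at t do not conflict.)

Events (time:±→running): 3:+→1 3:+→2 4:+→3 … peak 3.

3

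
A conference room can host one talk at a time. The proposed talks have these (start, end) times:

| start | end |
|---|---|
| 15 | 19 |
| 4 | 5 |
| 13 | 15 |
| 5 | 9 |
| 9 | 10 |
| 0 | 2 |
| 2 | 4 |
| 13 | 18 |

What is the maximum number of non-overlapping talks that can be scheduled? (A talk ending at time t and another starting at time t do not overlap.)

Order by finish time; keep every interval that doesn't clash with the previous kept one.
By end time: (0,2), (2,4), (4,5), (5,9), (9,10), (13,15), (13,18), (15,19).
Pick (0,2); next start ≥ 2 → (2,4); next start ≥ 4 → (4,5); next start ≥ 5 → (5,9); next start ≥ 9 → (9,10); next start ≥ 10 → (13,15); next start ≥ 15 → (15,19).
Selected 7 talks.

7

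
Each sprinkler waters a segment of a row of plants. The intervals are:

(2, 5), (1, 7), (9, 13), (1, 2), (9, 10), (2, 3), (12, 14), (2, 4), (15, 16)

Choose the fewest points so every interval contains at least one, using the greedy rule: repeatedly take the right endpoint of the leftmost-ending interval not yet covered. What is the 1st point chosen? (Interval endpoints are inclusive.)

2

By right end: [1,2]  [2,3]  [2,4]  [2,5]  [1,7]  [9,10]  [9,13]  [12,14]  [15,16]
[1,2] uncovered → point at 2; [9,10] uncovered → point at 10; [12,14] uncovered → point at 14; [15,16] uncovered → point at 16.
Points: 2, 10, 14, 16 (4 total).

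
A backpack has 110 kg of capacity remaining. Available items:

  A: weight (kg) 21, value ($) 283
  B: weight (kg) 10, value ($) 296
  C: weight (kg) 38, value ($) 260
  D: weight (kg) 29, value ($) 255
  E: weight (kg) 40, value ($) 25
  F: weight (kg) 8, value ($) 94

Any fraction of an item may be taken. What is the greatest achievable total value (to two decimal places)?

1190.50

Ratios (sorted): B 29.60, A 13.48, F 11.75, D 8.79, C 6.84, E 0.62
take B (10 @ 296); take A (21 @ 283); take F (8 @ 94); take D (29 @ 255); take C (38 @ 260); take 4/40 of E → 2.50. Capacity used 110/110.
Total value = 1190.50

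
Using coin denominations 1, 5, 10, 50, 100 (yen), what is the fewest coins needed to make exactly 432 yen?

432 = 4×100 + 3×10 + 2×1
Total coins = 4 + 3 + 2 = 9

9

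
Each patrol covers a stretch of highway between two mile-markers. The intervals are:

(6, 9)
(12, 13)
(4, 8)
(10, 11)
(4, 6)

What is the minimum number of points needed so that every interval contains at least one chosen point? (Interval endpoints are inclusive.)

Sorted: [4,6] [4,8] [6,9] [10,11] [12,13]
{[4,6],[4,8],[6,9]} hit by 6; {[10,11]} hit by 11; {[12,13]} hit by 13.
Points: 6, 11, 13 (3 total).

3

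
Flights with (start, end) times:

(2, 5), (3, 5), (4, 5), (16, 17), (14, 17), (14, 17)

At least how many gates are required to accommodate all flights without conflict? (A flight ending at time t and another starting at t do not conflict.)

3

The answer is the maximum number of intervals overlapping at any instant.
starts: [2, 3, 4, 14, 14, 16]
ends:   [5, 5, 5, 17, 17, 17]
s2→1 s3→2 s4→3  — peak 3.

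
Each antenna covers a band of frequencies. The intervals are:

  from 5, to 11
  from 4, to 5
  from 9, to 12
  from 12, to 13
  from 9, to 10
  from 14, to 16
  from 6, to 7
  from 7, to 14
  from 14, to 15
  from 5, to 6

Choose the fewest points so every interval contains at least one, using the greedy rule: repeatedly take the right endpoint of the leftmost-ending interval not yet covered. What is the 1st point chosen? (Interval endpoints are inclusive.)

By right end: [4,5]  [5,6]  [6,7]  [9,10]  [5,11]  [9,12]  [12,13]  [7,14]  [14,15]  [14,16]
[4,5] uncovered → point at 5; [6,7] uncovered → point at 7; [9,10] uncovered → point at 10; [12,13] uncovered → point at 13; [14,15] uncovered → point at 15.
Points: 5, 7, 10, 13, 15 (5 total).

5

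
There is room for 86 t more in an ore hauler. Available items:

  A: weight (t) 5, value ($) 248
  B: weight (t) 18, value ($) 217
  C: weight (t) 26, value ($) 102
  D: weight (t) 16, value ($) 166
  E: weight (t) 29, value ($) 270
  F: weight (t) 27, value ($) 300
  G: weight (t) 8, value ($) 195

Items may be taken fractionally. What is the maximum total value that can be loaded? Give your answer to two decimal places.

Order: A (248/5=49.60) > G (195/8=24.38) > B (217/18=12.06) > F (300/27=11.11) > D (166/16=10.38) > E (270/29=9.31) > C (102/26=3.92)
Fill: take A (5 @ 248) → take G (8 @ 195) → take B (18 @ 217) → take F (27 @ 300) → take D (16 @ 166) → take 12/29 of E → 111.72; 86/86 used.
Total value = 1237.72

1237.72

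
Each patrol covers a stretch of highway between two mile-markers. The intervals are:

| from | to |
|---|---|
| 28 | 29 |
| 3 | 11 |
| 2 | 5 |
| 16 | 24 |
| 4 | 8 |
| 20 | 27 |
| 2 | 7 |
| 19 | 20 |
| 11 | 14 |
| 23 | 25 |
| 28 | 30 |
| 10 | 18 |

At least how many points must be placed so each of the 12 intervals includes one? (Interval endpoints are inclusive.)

Sort by right endpoint; whenever an interval is uncovered, place a point at its right end.
Sorted: [2,5] [2,7] [4,8] [3,11] [11,14] [10,18] [19,20] [16,24] [23,25] [20,27] [28,29] [28,30]
{[2,5],[2,7],[4,8],[3,11]} hit by 5; {[11,14],[10,18]} hit by 14; {[19,20],[16,24]} hit by 20; {[23,25],[20,27]} hit by 25; {[28,29],[28,30]} hit by 29.
Points: 5, 14, 20, 25, 29 (5 total).

5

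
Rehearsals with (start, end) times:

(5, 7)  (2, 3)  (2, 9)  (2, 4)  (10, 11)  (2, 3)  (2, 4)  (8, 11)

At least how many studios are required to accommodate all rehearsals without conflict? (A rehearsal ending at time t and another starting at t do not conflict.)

starts: [2, 2, 2, 2, 2, 5, 8, 10]
ends:   [3, 3, 4, 4, 7, 9, 11, 11]
s2→1 s2→2 s2→3 s2→4 s2→5  — peak 5.

5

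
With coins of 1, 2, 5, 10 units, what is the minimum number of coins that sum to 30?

3

Use the largest denomination that fits, subtract, and repeat.
30 − 3×10→0
Total coins = 3 = 3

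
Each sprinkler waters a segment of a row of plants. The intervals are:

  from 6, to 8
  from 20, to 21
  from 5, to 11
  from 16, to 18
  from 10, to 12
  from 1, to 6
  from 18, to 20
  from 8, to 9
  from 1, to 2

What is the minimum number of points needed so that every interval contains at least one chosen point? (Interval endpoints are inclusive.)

Sort by right endpoint; whenever an interval is uncovered, place a point at its right end.
By right end: [1,2]  [1,6]  [6,8]  [8,9]  [5,11]  [10,12]  [16,18]  [18,20]  [20,21]
[1,2] uncovered → point at 2; [6,8] uncovered → point at 8; [10,12] uncovered → point at 12; [16,18] uncovered → point at 18; [20,21] uncovered → point at 21.
Points: 2, 8, 12, 18, 21 (5 total).

5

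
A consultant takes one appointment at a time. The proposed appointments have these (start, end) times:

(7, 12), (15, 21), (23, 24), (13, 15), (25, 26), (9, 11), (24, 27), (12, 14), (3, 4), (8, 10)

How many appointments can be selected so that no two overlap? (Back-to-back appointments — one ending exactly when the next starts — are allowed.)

6

Sort by end time and greedily take each interval whose start is ≥ the last chosen end.
By end time: (3,4), (8,10), (9,11), (7,12), (12,14), (13,15), (15,21), (23,24), (25,26), (24,27).
Pick (3,4); next start ≥ 4 → (8,10); next start ≥ 10 → (12,14); next start ≥ 14 → (15,21); next start ≥ 21 → (23,24); next start ≥ 24 → (25,26).
Selected 6 appointments.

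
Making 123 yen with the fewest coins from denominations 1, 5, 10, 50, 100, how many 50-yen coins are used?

0

123 − 1×100→23 − 2×10→3 − 3×1→0
Count of 50: 0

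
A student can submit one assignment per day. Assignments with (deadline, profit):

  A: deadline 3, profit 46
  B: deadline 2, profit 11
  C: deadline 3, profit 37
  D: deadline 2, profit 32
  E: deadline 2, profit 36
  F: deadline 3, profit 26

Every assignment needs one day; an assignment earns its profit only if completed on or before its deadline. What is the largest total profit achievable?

119

Sort by profit descending; place each in the latest free slot ≤ its deadline.
By profit: A(d3,46), C(d3,37), E(d2,36), D(d2,32), F(d3,26), B(d2,11)
A→slot 3; C→slot 2; E→slot 1; D skipped; F skipped; B skipped.
Profit = 36 + 37 + 46 = 119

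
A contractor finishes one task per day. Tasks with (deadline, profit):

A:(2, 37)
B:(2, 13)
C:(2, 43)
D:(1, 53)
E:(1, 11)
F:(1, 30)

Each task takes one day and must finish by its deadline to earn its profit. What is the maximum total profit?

Sort by profit descending; place each in the latest free slot ≤ its deadline.
Profit order: D=53 C=43 A=37 F=30 B=13 E=11
Assign: D→slot 1, C→slot 2, A skipped, F skipped, B skipped, E skipped.
Slots: [1:D] [2:C]
Profit = 53 + 43 = 96

96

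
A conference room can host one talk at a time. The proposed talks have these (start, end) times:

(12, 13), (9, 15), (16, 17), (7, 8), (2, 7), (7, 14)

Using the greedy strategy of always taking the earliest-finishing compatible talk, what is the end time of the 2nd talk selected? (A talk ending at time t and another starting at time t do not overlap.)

By end time: (2,7), (7,8), (12,13), (7,14), (9,15), (16,17).
Pick (2,7); next start ≥ 7 → (7,8); next start ≥ 8 → (12,13); next start ≥ 13 → (16,17).
Selected: (2,7) (7,8) (12,13) (16,17)

8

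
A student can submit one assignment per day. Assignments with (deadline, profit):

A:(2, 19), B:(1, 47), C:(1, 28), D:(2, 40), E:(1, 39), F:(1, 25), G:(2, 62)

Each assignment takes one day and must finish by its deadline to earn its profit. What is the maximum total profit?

By profit: G(d2,62), B(d1,47), D(d2,40), E(d1,39), C(d1,28), F(d1,25), A(d2,19)
G→slot 2; B→slot 1; D skipped; E skipped; C skipped; F skipped; A skipped.
Profit = 47 + 62 = 109

109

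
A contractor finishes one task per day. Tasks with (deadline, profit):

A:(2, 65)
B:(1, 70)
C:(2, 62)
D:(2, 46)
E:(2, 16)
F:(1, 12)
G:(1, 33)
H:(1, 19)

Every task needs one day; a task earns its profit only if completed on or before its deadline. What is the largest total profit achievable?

Sort by profit descending; place each in the latest free slot ≤ its deadline.
By profit: B(d1,70), A(d2,65), C(d2,62), D(d2,46), G(d1,33), H(d1,19), E(d2,16), F(d1,12)
B→slot 1; A→slot 2; C skipped; D skipped; G skipped; H skipped; E skipped; F skipped.
Profit = 70 + 65 = 135

135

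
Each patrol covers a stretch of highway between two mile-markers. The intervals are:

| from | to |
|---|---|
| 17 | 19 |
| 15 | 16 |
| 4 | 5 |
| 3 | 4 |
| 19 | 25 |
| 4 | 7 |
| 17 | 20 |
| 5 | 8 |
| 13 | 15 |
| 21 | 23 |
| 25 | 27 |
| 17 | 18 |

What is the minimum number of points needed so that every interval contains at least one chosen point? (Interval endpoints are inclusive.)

Process intervals by earliest right end; each time one isn't hit yet, stab at its right endpoint.
By right end: [3,4]  [4,5]  [4,7]  [5,8]  [13,15]  [15,16]  [17,18]  [17,19]  [17,20]  [21,23]  [19,25]  [25,27]
[3,4] uncovered → point at 4; [5,8] uncovered → point at 8; [13,15] uncovered → point at 15; [17,18] uncovered → point at 18; [21,23] uncovered → point at 23; [25,27] uncovered → point at 27.
Points: 4, 8, 15, 18, 23, 27 (6 total).

6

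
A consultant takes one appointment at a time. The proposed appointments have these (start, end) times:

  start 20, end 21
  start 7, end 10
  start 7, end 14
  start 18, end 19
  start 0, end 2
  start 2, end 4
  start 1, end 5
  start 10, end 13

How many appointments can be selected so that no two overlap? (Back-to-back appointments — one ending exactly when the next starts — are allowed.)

6

Greedy by earliest finish: after sorting by end time, pick each interval compatible with the last pick.
By end time: (0,2), (2,4), (1,5), (7,10), (10,13), (7,14), (18,19), (20,21).
Pick (0,2); next start ≥ 2 → (2,4); next start ≥ 4 → (7,10); next start ≥ 10 → (10,13); next start ≥ 13 → (18,19); next start ≥ 19 → (20,21).
Selected 6 appointments.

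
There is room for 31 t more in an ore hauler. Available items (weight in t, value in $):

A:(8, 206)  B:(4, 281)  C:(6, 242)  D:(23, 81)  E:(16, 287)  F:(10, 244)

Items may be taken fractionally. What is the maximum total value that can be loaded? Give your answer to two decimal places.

Sort by value per unit weight and fill in that order.
Ratios (sorted): B 70.25, C 40.33, A 25.75, F 24.40, E 17.94, D 3.52
take B (4 @ 281); take C (6 @ 242); take A (8 @ 206); take F (10 @ 244); take 3/16 of E → 53.81. Capacity used 31/31.
Total value = 1026.81

1026.81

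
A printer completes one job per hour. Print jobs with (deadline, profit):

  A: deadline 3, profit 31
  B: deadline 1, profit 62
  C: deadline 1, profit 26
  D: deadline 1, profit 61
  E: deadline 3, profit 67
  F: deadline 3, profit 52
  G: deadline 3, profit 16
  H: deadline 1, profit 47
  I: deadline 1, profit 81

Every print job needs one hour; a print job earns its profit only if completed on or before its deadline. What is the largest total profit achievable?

Take jobs in profit order; each goes to the latest open slot no later than its deadline.
Profit order: I=81 E=67 B=62 D=61 F=52 H=47 A=31 C=26 G=16
Assign: I→slot 1, E→slot 3, B skipped, D skipped, F→slot 2, H skipped, A skipped, C skipped, G skipped.
Slots: [1:I] [2:F] [3:E]
Profit = 81 + 52 + 67 = 200

200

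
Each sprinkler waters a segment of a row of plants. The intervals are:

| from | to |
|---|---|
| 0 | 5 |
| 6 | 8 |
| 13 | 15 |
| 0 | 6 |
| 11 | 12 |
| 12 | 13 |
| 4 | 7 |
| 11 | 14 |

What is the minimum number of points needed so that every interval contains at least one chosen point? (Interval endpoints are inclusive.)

Sorted: [0,5] [0,6] [4,7] [6,8] [11,12] [12,13] [11,14] [13,15]
{[0,5],[0,6],[4,7]} hit by 5; {[6,8]} hit by 8; {[11,12],[12,13],[11,14]} hit by 12; {[13,15]} hit by 15.
Points: 5, 8, 12, 15 (4 total).

4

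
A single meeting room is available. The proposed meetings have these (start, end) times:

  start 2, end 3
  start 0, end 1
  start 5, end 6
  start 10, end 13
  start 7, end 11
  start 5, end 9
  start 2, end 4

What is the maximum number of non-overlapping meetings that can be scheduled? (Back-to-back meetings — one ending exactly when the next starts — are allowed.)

4

Greedy by earliest finish: after sorting by end time, pick each interval compatible with the last pick.
By end time: (0,1), (2,3), (2,4), (5,6), (5,9), (7,11), (10,13).
Pick (0,1); next start ≥ 1 → (2,3); next start ≥ 3 → (5,6); next start ≥ 6 → (7,11).
Selected 4 meetings.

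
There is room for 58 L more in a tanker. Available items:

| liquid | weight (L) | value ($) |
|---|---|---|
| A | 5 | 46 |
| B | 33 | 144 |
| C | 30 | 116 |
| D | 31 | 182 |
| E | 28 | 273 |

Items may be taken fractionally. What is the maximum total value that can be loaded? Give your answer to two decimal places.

Sort by value per unit weight and fill in that order.
Ratios (sorted): E 9.75, A 9.20, D 5.87, B 4.36, C 3.87
take E (28 @ 273); take A (5 @ 46); take 25/31 of D → 146.77. Capacity used 58/58.
Total value = 465.77

465.77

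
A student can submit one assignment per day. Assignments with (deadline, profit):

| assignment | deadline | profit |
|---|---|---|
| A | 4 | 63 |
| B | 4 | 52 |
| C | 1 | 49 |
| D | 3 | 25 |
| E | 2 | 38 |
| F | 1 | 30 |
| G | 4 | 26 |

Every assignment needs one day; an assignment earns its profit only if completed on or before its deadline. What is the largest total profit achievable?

Sort by profit descending; place each in the latest free slot ≤ its deadline.
By profit: A(d4,63), B(d4,52), C(d1,49), E(d2,38), F(d1,30), G(d4,26), D(d3,25)
A→slot 4; B→slot 3; C→slot 1; E→slot 2; F skipped; G skipped; D skipped.
Profit = 49 + 38 + 52 + 63 = 202

202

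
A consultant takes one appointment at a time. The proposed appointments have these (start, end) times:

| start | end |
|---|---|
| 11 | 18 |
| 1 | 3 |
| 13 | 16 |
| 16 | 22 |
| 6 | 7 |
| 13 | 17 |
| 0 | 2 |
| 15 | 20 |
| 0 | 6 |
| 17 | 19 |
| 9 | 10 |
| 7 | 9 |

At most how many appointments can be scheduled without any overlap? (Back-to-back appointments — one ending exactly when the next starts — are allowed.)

6

Sort by end time and greedily take each interval whose start is ≥ the last chosen end.
Sorted by end: (0,2)  (1,3)  (0,6)  (6,7)  (7,9)  (9,10)  (13,16)  (13,17)  (11,18)  (17,19)  (15,20)  (16,22)
take (0,2); take (6,7); take (7,9); take (9,10); take (13,16); skip (11,18); take (17,19); skip (15,20).
Selected 6 appointments.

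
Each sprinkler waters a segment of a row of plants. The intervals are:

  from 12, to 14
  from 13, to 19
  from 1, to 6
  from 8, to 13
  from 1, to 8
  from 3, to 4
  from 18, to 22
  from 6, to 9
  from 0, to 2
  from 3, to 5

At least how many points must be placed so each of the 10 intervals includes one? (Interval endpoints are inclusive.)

5

By right end: [0,2]  [3,4]  [3,5]  [1,6]  [1,8]  [6,9]  [8,13]  [12,14]  [13,19]  [18,22]
[0,2] uncovered → point at 2; [3,4] uncovered → point at 4; [6,9] uncovered → point at 9; [12,14] uncovered → point at 14; [18,22] uncovered → point at 22.
Points: 2, 4, 9, 14, 22 (5 total).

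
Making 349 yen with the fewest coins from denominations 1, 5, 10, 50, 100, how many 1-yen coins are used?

4

349 − 3×100→49 − 4×10→9 − 1×5→4 − 4×1→0
Count of 1: 4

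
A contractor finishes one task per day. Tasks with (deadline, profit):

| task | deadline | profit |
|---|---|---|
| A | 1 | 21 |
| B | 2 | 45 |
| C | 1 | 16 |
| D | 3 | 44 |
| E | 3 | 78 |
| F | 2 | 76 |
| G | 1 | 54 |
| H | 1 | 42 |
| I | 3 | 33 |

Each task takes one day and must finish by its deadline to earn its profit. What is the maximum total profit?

Take jobs in profit order; each goes to the latest open slot no later than its deadline.
Profit order: E=78 F=76 G=54 B=45 D=44 H=42 I=33 A=21 C=16
Assign: E→slot 3, F→slot 2, G→slot 1, B skipped, D skipped, H skipped, I skipped, A skipped, C skipped.
Slots: [1:G] [2:F] [3:E]
Profit = 54 + 76 + 78 = 208

208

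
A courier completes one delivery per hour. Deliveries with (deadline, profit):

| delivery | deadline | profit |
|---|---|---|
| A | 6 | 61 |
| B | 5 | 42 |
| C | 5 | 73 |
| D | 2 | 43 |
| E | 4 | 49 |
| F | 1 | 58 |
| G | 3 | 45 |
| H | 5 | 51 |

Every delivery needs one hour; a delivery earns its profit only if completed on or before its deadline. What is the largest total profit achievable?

337

Take jobs in profit order; each goes to the latest open slot no later than its deadline.
By profit: C(d5,73), A(d6,61), F(d1,58), H(d5,51), E(d4,49), G(d3,45), D(d2,43), B(d5,42)
C→slot 5; A→slot 6; F→slot 1; H→slot 4; E→slot 3; G→slot 2; D skipped; B skipped.
Profit = 58 + 45 + 49 + 51 + 73 + 61 = 337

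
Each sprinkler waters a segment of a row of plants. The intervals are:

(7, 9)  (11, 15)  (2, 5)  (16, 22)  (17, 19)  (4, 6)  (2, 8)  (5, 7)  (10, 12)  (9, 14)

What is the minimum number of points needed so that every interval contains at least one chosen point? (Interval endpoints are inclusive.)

4

By right end: [2,5]  [4,6]  [5,7]  [2,8]  [7,9]  [10,12]  [9,14]  [11,15]  [17,19]  [16,22]
[2,5] uncovered → point at 5; [7,9] uncovered → point at 9; [10,12] uncovered → point at 12; [17,19] uncovered → point at 19.
Points: 5, 9, 12, 19 (4 total).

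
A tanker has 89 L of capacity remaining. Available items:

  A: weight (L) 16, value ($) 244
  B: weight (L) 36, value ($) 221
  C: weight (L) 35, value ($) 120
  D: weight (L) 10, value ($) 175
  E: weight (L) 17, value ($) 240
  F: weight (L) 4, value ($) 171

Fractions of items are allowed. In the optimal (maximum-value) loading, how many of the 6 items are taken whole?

5

Sort by value per unit weight and fill in that order.
Ratios (sorted): F 42.75, D 17.50, A 15.25, E 14.12, B 6.14, C 3.43
take F (4 @ 171); take D (10 @ 175); take A (16 @ 244); take E (17 @ 240); take B (36 @ 221); take 6/35 of C → 20.57. Capacity used 89/89.
5 item(s) taken whole; one partial (take 6/35 of C).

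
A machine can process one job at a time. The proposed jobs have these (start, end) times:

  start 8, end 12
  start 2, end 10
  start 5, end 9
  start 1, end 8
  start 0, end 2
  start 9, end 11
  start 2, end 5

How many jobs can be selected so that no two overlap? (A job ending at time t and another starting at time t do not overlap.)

Greedy by earliest finish: after sorting by end time, pick each interval compatible with the last pick.
By end time: (0,2), (2,5), (1,8), (5,9), (2,10), (9,11), (8,12).
Pick (0,2); next start ≥ 2 → (2,5); next start ≥ 5 → (5,9); next start ≥ 9 → (9,11).
Selected 4 jobs.

4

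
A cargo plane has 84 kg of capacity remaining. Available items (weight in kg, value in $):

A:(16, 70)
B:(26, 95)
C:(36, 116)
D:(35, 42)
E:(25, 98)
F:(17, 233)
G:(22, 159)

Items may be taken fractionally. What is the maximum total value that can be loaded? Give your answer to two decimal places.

574.62

Greedy by value/weight ratio, highest first.
Ratios (sorted): F 13.71, G 7.23, A 4.38, E 3.92, B 3.65, C 3.22, D 1.20
take F (17 @ 233); take G (22 @ 159); take A (16 @ 70); take E (25 @ 98); take 4/26 of B → 14.62. Capacity used 84/84.
Total value = 574.62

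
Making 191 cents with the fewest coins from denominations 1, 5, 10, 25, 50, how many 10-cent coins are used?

1

191 = 3×50 + 1×25 + 1×10 + 1×5 + 1×1
Count of 10: 1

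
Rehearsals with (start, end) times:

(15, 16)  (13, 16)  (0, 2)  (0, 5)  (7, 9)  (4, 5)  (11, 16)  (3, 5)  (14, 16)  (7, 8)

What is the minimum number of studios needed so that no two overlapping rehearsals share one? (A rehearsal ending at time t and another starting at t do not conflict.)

starts: [0, 0, 3, 4, 7, 7, 11, 13, 14, 15]
ends:   [2, 5, 5, 5, 8, 9, 16, 16, 16, 16]
s0→1 s0→2 e2→1 s3→2 s4→3 e5→2 e5→1 e5→0 s7→1 s7→2 e8→1 e9→0 s11→1 s13→2 s14→3 s15→4  — peak 4.

4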